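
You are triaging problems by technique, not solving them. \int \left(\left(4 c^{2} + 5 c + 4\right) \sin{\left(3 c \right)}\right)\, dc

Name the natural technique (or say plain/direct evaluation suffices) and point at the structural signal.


Method: integration by parts — a polynomial factor 4 c^{2} + 5 c + 4 multiplies \sin{\left(3 c \right)}; differentiating 4 c^{2} + 5 c + 4 lowers its degree while \sin{\left(3 c \right)} integrates cleanly, so parts wins.


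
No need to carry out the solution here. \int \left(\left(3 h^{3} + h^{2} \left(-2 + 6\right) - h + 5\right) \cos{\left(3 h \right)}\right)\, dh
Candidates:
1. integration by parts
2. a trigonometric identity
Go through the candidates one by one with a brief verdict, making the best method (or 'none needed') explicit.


Best approach: integration by parts — a polynomial (3 h^{3} + h^{2} \left(-2 + 6\right) - h + 5) against the kernel \cos{\left(3 h \right)} is the signature bounded-ladder case for integration by parts.
- integration by parts — yes, a natural case for it.
- a trigonometric identity — no identity rewrites this into an easier trigonometric form.


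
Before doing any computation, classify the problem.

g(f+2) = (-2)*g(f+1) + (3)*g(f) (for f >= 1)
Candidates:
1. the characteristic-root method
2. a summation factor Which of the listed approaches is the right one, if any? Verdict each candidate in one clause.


Method: the characteristic-root method — fixed numeric weights on consecutive terms and no forcing term added: the root method in its home territory.
- the characteristic-root method: a fit — the right tool for this form.
- a summation factor: a summation factor telescopes one-step recursions; this one carries higher-order memory.


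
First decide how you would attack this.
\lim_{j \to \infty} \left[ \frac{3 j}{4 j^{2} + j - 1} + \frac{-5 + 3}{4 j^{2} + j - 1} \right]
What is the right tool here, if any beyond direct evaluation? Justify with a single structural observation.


Best approach: dominant-term comparison — growth-rate triage: the leading powers of j decide the limit, everything else is noise. Differentiating the expression as a single quotient would eventually settle it as well; matching dominant growth settles it immediately.


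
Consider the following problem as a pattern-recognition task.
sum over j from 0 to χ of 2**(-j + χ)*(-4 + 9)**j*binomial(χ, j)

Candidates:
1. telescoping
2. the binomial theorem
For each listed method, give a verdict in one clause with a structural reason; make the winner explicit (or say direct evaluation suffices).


Technique: the binomial theorem — the summand is term j of a binomial expansion in (-4 + 9) and 2; the whole sum is a single power.
- telescoping — writing out consecutive terms as given produces no pairwise cancellation.
- the binomial theorem — applicable, and directly so.


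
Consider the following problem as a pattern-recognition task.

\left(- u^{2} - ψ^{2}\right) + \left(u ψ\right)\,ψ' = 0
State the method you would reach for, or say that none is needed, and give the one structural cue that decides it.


Verdict: the homogeneous substitution — solved for the derivative, the right side is unchanged under scaling u and ψ together — it depends only on the ratio ψ/u, so substitute a single ratio variable. Rearranged, this also fits the Bernoulli template directly; the homogeneous substitution reads the structure without the rearrangement.


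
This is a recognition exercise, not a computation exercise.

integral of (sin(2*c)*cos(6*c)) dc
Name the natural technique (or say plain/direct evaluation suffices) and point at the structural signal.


Verdict: a trigonometric identity — the identity turns sin(2*c)*cos(6*c) into two lone cosines/sines, each trivially integrable.


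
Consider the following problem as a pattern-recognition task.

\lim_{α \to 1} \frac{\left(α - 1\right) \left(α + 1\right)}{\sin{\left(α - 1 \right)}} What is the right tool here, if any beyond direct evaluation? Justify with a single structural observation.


Technique: l'Hôpital's rule (0/0) — substituting 1 gives 0 over 0; differentiate top and bottom once and re-evaluate. A local series expansion at the point resolves it as well; the rule is the packaged version of that step.


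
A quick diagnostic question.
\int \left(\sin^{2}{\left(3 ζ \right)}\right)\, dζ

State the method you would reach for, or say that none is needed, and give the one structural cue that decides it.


Best approach: a trigonometric identity — the exponent on \sin^{2}{\left(3 ζ \right)} is even — the power-reduction identity is the standard preprocessing step.


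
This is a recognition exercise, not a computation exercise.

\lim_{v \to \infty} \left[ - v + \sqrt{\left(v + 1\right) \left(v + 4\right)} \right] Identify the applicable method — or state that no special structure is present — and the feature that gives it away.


Best approach: conjugate multiplication — the ∞ − ∞ radical form is the exact trigger for the conjugate maneuver.


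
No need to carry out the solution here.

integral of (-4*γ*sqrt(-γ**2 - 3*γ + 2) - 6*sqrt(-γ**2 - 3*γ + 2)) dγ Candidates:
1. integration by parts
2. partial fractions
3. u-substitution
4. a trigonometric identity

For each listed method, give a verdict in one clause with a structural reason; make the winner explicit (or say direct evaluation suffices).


Verdict: u-substitution — collected, the integrand has one factor that is, up to a constant, the derivative of an inner expression the rest depends on — substitute for that inner expression.
- integration by parts — a polynomial factor is present, but its partner is not an exp, sine, or cosine of a degree-1 argument, nor a logarithm.
- partial fractions — the expression is not a ratio of polynomials that decomposes further.
- u-substitution: yes — fits the structure here.
- a trigonometric identity: no sine or cosine appears, so there is nothing for a trigonometric identity to act on.


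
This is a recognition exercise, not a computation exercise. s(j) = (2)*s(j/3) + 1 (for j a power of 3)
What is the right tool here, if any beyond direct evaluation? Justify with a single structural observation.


Verdict: the master substitution — the call at j/3 makes this multiplicative recursion; the master-style substitution converts it to additive.


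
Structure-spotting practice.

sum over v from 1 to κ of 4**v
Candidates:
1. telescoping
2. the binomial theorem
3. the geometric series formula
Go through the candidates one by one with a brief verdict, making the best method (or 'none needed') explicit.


Verdict: the geometric series formula — consecutive terms stand in a fixed index-free ratio — the geometric sum formula closes it.
- telescoping — the terms as presented offer no neighboring cancellation — a telescoping rewrite may exist, but the displayed structure does not hand one over.
- the binomial theorem: there is no sum-raised-to-a-power identity hiding in these terms.
- the geometric series formula: yes, a natural case for it.


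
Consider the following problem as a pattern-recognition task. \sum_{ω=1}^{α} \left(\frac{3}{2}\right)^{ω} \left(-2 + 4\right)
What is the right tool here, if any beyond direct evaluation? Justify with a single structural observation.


Best approach: the geometric series formula — the ratio of consecutive terms is the constant \frac{3}{2}, independent of the index — a geometric sum.


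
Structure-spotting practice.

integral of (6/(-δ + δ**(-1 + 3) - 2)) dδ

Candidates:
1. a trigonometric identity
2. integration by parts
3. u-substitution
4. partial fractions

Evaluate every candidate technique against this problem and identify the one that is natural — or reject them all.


Diagnosis: partial fractions — the denominator (-δ + δ**(-1 + 3) - 2) factors, so the quotient decomposes into elementary partial fractions term by term.
- a trigonometric identity — no sine or cosine appears, so there is nothing for a trigonometric identity to act on.
- integration by parts: the nonconstant-polynomial-times-standard-kernel pattern (an exp, sine, cosine, or logarithm partner) is absent.
- u-substitution: no subexpression of the integrand serves as a whole-integral substitution inner — individual terms may offer their own, but none carries its derivative as a factor of the full integrand; a working change of variable would have to be constructed from outside the expression.
- partial fractions — applies; the problem has the shape this method handles.


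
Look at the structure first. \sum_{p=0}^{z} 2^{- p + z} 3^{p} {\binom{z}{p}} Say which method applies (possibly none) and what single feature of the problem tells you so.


Method: the binomial theorem — the summand is term p of a binomial expansion in 3 and 2; the whole sum is a single power.


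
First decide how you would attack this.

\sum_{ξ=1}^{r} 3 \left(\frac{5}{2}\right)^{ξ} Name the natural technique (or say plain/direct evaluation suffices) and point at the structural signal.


Verdict: the geometric series formula — each term is \frac{5}{2} times the previous one, so the geometric-series formula applies directly.


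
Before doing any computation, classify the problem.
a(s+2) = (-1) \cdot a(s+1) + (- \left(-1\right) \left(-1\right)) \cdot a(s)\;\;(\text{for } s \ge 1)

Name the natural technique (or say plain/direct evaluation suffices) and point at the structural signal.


Best approach: the characteristic-root method — because shifting s leaves the equation's coefficients unchanged, exponential trials reduce it to algebra.


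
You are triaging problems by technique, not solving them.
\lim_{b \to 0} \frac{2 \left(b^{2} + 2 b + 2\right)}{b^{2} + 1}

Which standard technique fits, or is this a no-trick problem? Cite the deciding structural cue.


Best approach: no special technique — nothing blocks direct substitution at 0: plug in and finish.


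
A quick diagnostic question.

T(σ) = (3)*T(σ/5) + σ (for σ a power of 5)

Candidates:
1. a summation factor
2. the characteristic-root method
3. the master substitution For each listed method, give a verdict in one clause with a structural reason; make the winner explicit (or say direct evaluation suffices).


Technique: the master substitution — index division is the fingerprint: σ/5 in the recursive call means substitute σ = 5^m.
- a summation factor: the recursion divides its index rather than shifting it — there is no previous-term chain for a summation factor to telescope.
- the characteristic-root method: a divided-index call is not the fixed-shift linear shape that characteristic roots solve.
- the master substitution: a fit — the right tool for this form.


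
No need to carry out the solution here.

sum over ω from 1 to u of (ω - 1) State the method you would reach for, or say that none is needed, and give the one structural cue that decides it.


Method: no special technique — recognize the absence of structure: constant-multiple powers of ω summed plainly, no special method required.


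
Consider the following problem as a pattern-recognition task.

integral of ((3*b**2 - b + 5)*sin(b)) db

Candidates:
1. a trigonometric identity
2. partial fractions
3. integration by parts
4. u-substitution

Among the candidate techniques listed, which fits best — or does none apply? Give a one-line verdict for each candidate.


Technique: integration by parts — a polynomial 3*b**2 - b + 5 against the kernel sin(b) is the signature bounded-ladder case for integration by parts.
- a trigonometric identity: the trigonometric factor has no even power to reduce and no cross-frequency product to convert — the standard power-reduction and product-to-sum identities do not engage it.
- partial fractions — the expression is not a ratio of polynomials that decomposes further.
- integration by parts: yes — fits the structure here.
- u-substitution: no subexpression of the integrand serves as a whole-integral substitution inner — individual terms may offer their own, but none carries its derivative as a factor of the full integrand; a working change of variable would have to be constructed from outside the expression.


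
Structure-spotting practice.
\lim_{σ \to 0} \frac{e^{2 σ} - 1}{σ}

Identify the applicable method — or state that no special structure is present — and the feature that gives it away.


Technique: l'Hôpital's rule (0/0) — both numerator and denominator vanish at 0: the genuine 0/0 indeterminate that l'Hôpital exists for. A local series expansion at the point resolves it as well; the rule is the packaged version of that step.


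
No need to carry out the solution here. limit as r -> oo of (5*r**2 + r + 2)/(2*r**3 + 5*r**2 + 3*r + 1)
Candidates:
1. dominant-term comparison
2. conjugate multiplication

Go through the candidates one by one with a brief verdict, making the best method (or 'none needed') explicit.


Best approach: dominant-term comparison — divide by the highest power of r present: lower-order terms vanish and the dominant ratio remains.
- dominant-term comparison — yes — fits the structure here.
- conjugate multiplication — no difference of divergent radicals appears, so rationalizing has nothing to cancel.


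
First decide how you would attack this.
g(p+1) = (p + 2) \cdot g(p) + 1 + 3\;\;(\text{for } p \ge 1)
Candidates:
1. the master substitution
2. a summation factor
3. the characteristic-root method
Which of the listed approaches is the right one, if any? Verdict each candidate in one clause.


Method: a summation factor — an index-dependent multiplier p + 2 rules out characteristic roots; a summation factor converts it to a pure difference.
- the master substitution: there is no divide-the-index recursive argument.
- a summation factor — applies; the problem has the shape this method handles.
- the characteristic-root method — the coefficients vary with the index, breaking the constant-coefficient structure the method needs.


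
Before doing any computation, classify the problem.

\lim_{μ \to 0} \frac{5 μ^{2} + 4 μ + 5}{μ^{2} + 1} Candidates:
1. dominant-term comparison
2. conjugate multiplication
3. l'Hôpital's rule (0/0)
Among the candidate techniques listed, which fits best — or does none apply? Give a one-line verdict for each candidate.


Verdict: no special technique — the function is continuous at 0; evaluation is itself the limit, no machinery required.
- dominant-term comparison: no ranking of term growth rates resolves the limit here.
- conjugate multiplication: rationalization has no target — no divergent radical difference appears.
- l'Hôpital's rule (0/0) — substituting the point gives a finite value outright — there is no indeterminate clash to repair.


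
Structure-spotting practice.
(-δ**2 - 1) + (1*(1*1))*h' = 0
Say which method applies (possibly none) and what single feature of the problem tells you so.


Method: no special technique — solved for the derivative, no h appears — this is antidifferentiation in δ wearing ODE clothing.


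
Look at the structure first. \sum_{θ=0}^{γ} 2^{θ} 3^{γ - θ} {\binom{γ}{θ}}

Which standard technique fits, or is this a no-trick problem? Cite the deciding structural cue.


Best approach: the binomial theorem — the summand is term θ of a binomial expansion in 2 and 3; the whole sum is a single power.


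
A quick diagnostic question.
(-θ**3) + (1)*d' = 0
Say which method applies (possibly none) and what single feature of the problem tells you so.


Best approach: no special technique — with d absent the equation is not coupled at all: direct integration in θ.


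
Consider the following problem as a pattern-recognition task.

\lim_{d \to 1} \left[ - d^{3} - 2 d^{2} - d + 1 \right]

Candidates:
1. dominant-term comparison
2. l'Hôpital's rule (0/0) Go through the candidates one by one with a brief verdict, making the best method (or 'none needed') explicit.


Verdict: no special technique — the expression is continuous at 1 — substitute and evaluate; no indeterminate form appears.
- dominant-term comparison — no dominant-degree comparison decides it.
- l'Hôpital's rule (0/0) — substituting the point gives a finite value outright — there is no indeterminate clash to repair.


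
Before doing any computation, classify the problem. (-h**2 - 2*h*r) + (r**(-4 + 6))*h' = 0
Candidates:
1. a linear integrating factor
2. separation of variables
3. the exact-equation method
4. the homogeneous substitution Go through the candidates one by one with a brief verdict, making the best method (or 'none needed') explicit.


Technique: the homogeneous substitution — scaling r and h together leaves the slope fixed — it depends only on h/r, so substitute the ratio. A Bernoulli rewrite works here as the equation stands — the homogeneous substitution is the more immediate reading.
- a linear integrating factor: a nonlinear term in the unknown puts this outside the integrating-factor template.
- separation of variables — no division isolates the independent variable from the unknown.
- the exact-equation method — the cross partial derivatives disagree, so no single potential exists.
- the homogeneous substitution — yes, a natural case for it.


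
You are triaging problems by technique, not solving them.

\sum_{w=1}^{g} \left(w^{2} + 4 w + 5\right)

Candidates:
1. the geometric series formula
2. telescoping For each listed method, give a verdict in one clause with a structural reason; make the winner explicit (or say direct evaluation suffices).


Technique: no special technique — nothing telescopes and nothing is geometric; polynomial terms in w sum term by term.
- the geometric series formula — dividing successive terms gives an index-dependent quantity, not a constant.
- telescoping: the summand is not presented as a shifted difference — a telescoping rewrite may exist, but the displayed structure does not offer one.


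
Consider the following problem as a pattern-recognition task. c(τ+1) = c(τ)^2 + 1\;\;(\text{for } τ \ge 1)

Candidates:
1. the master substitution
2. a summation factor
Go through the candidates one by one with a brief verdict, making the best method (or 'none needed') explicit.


Verdict: no special technique — the sequence value feeds back through itself nonlinearly — linear superposition fails, and every superposition-based closed form fails with it.
- the master substitution: this is shift-type recursion, outside the divide-and-conquer template.
- a summation factor — the recursion is nonlinear — outside the first-order linear family a summation factor addresses.


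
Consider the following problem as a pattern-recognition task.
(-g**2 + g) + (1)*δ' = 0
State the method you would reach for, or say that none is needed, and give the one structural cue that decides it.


Best approach: no special technique — the slope is a pure function of g; integrate both sides and be done.


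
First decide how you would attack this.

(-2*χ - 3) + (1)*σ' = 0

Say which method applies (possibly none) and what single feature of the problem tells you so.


Method: no special technique — with σ absent the equation is not coupled at all: direct integration in χ.


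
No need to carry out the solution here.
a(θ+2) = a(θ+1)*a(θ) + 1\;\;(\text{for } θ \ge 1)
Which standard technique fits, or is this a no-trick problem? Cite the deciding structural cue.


Verdict: no special technique — the unknown enters the rule nonlinearly, not as a weighted sum — no linear method is even well-posed.


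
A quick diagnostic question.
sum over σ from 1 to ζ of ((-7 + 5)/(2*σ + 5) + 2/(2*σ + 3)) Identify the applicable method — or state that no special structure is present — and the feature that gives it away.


Method: telescoping — the piece each term subtracts is 2/(2*σ + 3) advanced by one index, and it reappears with a plus sign leading the following term — the sum collapses to its boundary terms.


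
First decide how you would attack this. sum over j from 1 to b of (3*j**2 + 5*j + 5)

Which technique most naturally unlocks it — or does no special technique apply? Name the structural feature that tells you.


Technique: no special technique — every summand is a constant multiple of a power of j — apply the standard power-sum identities one degree at a time.


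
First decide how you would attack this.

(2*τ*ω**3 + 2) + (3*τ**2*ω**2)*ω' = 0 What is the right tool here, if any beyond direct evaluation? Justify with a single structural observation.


Method: the exact-equation method — because the two cross partials coincide, the form is conservative as written — recover its potential in (τ, ω).


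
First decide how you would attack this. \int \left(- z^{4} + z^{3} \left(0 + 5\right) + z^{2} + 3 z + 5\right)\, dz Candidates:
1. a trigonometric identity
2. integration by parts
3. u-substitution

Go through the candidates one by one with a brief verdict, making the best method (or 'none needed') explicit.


Diagnosis: no special technique — the integrand is a sum of constant multiples of powers of z — integrate term by term.
- a trigonometric identity: no sine or cosine appears, so there is nothing for a trigonometric identity to act on.
- integration by parts: splitting off a factor buys nothing — the integrand integrates directly without parts.
- u-substitution: any workable substitution here is cosmetic — the integrand is already in directly integrable form.


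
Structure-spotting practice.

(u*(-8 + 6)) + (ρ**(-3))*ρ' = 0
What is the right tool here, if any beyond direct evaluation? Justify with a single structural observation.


Diagnosis: separation of variables — separating collects all ρ-dependence with the derivative and leaves all u-dependence opposite: variables separate. The cross-partial test also passes here (vacuously, each side single-variable); the potential-function route would work, separation is simply more immediate.


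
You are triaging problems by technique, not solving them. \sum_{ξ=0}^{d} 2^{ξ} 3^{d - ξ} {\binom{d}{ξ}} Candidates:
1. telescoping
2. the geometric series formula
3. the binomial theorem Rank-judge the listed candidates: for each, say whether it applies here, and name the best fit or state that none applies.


Best approach: the binomial theorem — {\binom{d}{ξ}} weighting matched powers of 2 and 3 is the expanded form of (2 + 3)^d — fold it back up.
- telescoping — as presented, consecutive terms share no shifted copy to cancel against — no rewrite is on display to change that.
- the geometric series formula — the term-to-term ratio changes with the index, so the geometric formula cannot close it.
- the binomial theorem — applicable, and directly so.


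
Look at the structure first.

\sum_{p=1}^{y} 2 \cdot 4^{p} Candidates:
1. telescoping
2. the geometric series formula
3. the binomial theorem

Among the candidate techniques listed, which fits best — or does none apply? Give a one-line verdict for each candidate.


Verdict: the geometric series formula — consecutive terms stand in a fixed index-free ratio — the geometric sum formula closes it.
- telescoping: the summand is not presented as a shifted difference — a telescoping rewrite may exist, but the displayed structure does not offer one.
- the geometric series formula: yes — fits the structure here.
- the binomial theorem: the terms lack the binomial-coefficient-weighted complementary-power pattern of an expansion.


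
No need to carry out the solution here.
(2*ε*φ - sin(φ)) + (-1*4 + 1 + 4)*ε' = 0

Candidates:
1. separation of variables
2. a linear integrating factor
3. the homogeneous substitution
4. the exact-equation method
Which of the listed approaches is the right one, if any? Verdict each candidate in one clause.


Diagnosis: a linear integrating factor — the unknown enters only to the first power against a nonzero forcing term — the integrating-factor template applies directly.
- separation of variables — the two dependences are entangled, not a clean product of one-variable pieces.
- a linear integrating factor — applicable, and directly so.
- the homogeneous substitution: the slope does not depend on the ratio of the variables alone.
- the exact-equation method: the mixed partial derivatives differ, so the left side is not a total differential.


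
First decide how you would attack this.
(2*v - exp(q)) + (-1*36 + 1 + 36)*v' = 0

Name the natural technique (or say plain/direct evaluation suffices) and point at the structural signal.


Method: a linear integrating factor — the unknown enters only to the first power against a nonzero forcing term — the integrating-factor template applies directly.


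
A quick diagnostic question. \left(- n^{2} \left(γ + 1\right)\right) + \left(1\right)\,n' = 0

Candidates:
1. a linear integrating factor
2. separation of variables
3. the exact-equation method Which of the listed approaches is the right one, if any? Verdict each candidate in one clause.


Best approach: separation of variables — the slope splits multiplicatively: γ + 1 carrying all γ-dependence times n^{2} carrying all n-dependence — separate and integrate.
- a linear integrating factor — a nonlinear term in the unknown puts this outside the integrating-factor template.
- separation of variables — a fit — the right tool for this form.
- the exact-equation method: the mixed partial derivatives differ, so the left side is not a total differential.


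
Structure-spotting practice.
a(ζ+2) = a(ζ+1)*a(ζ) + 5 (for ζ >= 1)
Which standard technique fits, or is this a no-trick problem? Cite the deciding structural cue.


Verdict: no special technique — the unknown enters the rule nonlinearly, not as a weighted sum — no linear method is even well-posed.


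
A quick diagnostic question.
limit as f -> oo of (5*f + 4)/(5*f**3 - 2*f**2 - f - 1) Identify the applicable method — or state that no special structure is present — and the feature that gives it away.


Diagnosis: dominant-term comparison — divide through by the highest power of f; every lower-order term dies and the dominant terms decide the limit. Viewed as a single quotient this is an ∞/∞ form — an at-infinity application of l'Hôpital's rule would also resolve it; comparing leading growth reads the answer without differentiating.


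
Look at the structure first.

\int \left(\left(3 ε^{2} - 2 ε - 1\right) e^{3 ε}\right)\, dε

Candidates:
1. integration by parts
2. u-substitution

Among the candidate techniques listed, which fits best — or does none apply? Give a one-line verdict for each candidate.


Method: integration by parts — differentiate 3 ε^{2} - 2 ε - 1, integrate e^{3 ε}: each pass lowers the polynomial degree, so parts terminates.
- integration by parts: yes — fits the structure here.
- u-substitution — no subexpression of the integrand pairs with its own derivative as a factor — individual terms may offer their own substitutions, but any change of variable covering the whole integral would have to be constructed from outside the expression.


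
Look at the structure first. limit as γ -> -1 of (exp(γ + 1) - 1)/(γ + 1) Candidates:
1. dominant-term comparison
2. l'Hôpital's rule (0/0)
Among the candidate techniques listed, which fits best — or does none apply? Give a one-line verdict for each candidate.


Verdict: l'Hôpital's rule (0/0) — substituting -1 gives 0 over 0; differentiate top and bottom once and re-evaluate. Expanding numerator and denominator to first order gives the same value — the rule automates exactly that.
- dominant-term comparison: no ranking of term growth rates resolves the limit here.
- l'Hôpital's rule (0/0): yes — fits the structure here.


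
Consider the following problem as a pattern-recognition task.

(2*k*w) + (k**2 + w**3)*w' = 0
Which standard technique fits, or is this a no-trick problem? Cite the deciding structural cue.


Technique: the exact-equation method — d/dw of 2*k*w equals d/dk of k**2 + w**3: the form is a total differential of one potential — integrate it exactly.


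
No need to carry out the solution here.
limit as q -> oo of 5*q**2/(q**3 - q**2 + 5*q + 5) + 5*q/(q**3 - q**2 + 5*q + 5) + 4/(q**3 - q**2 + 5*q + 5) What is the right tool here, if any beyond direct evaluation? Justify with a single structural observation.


Verdict: dominant-term comparison — at large q only the top-degree terms survive; compare the leading terms and the limit falls out. Differentiating the expression as a single quotient would eventually settle it as well; matching dominant growth settles it immediately.


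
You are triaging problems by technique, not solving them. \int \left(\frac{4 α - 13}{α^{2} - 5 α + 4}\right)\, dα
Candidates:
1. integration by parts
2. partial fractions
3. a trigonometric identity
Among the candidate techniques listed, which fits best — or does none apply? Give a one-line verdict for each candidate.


Technique: partial fractions — each factor of α^{2} - 5 α + 4 owns one elementary piece of the integrand — separate them and integrate piecewise.
- integration by parts: the nonconstant-polynomial-times-standard-kernel pattern (an exp, sine, cosine, or logarithm partner) is absent.
- partial fractions — yes, a natural case for it.
- a trigonometric identity — no sine or cosine appears, so there is nothing for a trigonometric identity to act on.


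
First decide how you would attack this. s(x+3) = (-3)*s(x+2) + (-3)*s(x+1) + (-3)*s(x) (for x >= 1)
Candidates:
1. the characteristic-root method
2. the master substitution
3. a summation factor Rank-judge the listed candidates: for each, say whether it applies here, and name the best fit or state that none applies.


Technique: the characteristic-root method — every coefficient is a fixed number and the forcing is zero — substitute r^x and read off the root equation.
- the characteristic-root method: applicable, and directly so.
- the master substitution: no fixed divisor shrinks the index between calls.
- a summation factor — a summation factor telescopes one-step recursions; this one carries higher-order memory.


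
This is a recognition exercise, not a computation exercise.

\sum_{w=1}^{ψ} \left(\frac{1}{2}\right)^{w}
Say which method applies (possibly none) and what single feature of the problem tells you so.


Technique: the geometric series formula — each term is \frac{1}{2} times the previous one, so the geometric-series formula applies directly.


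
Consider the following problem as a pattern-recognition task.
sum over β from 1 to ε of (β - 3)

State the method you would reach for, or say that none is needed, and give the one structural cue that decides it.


Verdict: no special technique — with only polynomial terms in β present, the classical sum-of-powers identities are all you need.


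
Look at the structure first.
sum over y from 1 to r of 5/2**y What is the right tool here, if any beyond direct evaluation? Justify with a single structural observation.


Method: the geometric series formula — consecutive terms stand in a fixed index-free ratio — the geometric sum formula closes it.


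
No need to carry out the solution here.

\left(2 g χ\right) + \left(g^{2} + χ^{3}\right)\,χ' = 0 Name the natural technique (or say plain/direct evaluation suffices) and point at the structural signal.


Best approach: the exact-equation method — the cross partial derivatives of 2 g χ and g^{2} + χ^{3} agree, so the left side is the total differential of one potential in g and χ.


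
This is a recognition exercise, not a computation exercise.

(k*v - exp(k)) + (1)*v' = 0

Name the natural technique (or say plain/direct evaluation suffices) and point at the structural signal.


Method: a linear integrating factor — the unknown enters only to the first power against a nonzero forcing term — the integrating-factor template applies directly.


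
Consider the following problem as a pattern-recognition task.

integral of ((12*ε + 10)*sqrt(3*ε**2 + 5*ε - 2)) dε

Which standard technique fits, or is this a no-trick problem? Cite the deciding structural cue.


Verdict: u-substitution — a chain-rule shadow: 12*ε + 10 alongside a function of 3*ε**2 + 5*ε - 2 means u = 3*ε**2 + 5*ε - 2 unwinds the composition in one step.


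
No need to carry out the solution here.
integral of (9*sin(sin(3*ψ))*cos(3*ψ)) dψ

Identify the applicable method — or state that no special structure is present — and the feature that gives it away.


Technique: u-substitution — viewed as a product, the integrand is a composition evaluated at sin(3*ψ) times (a constant multiple of) that inner expression's derivative, so u = sin(3*ψ) makes it elementary.


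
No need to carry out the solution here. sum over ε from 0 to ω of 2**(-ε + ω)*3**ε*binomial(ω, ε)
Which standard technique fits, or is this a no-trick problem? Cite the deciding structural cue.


Technique: the binomial theorem — terms weighting binomial(ω, ε) against matched powers of 3 and 2 reassemble into (3 + 2)^ω by the binomial theorem.


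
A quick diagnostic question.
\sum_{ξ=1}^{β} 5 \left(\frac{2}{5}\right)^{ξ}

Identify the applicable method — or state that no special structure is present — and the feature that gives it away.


Verdict: the geometric series formula — term-over-term division gives \frac{2}{5} every time — index-free ratio, geometric sum formula applies.


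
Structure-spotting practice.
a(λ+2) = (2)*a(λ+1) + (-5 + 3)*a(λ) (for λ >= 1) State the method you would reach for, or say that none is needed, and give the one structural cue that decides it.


Best approach: the characteristic-root method — try a geometric ansatz r^λ: constant coefficients turn the recurrence into one polynomial equation in r.


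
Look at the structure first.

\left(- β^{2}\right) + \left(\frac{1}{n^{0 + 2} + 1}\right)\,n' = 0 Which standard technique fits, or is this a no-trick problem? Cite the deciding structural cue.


Diagnosis: separation of variables — the derivative equals a pure function of β (namely β^{2}) times a pure function of n (namely (n^{0 + 2} + 1)); divide and integrate each side. The equation is exact as it stands too — a potential function exists — though separation reads the split structure directly.


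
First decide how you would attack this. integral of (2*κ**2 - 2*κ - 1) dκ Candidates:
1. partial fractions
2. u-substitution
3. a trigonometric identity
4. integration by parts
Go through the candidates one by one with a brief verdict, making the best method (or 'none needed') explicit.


Best approach: no special technique — scan for structure and find none: constant multiples of powers of κ, integrate directly.
- partial fractions: there is no rational-function structure to decompose.
- u-substitution: no substitution does more than relabel what direct integration already handles.
- a trigonometric identity — there is no trigonometric structure at all — the integrand carries no sine or cosine to rewrite.
- integration by parts: parts would only shuffle a directly integrable integrand.


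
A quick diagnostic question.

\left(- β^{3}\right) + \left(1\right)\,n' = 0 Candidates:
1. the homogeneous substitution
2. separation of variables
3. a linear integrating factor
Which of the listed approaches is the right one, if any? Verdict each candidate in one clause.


Method: no special technique — solved for the derivative, no n appears — this is antidifferentiation in β wearing ODE clothing.
- the homogeneous substitution — the slope is not a function of the ratio of the variables alone.
- separation of variables — separation is only trivially available — with the unknown absent from the slope this is a direct integration, not a separation problem.
- a linear integrating factor: with the unknown absent the integrating factor is a formality; direct integration is the working structure.


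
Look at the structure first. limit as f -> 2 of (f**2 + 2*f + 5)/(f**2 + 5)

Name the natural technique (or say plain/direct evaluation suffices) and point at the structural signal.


Best approach: no special technique — the expression is continuous at the evaluation point — substitute directly; no indeterminate form appears.


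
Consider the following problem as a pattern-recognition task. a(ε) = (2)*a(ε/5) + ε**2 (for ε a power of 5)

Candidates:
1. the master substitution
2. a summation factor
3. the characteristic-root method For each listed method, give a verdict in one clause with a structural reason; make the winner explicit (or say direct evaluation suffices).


Method: the master substitution — the recursive call is at index ε/5 rather than a shift, a divide-and-conquer shape — substituting ε = 5^m linearizes it.
- the master substitution — yes — fits the structure here.
- a summation factor: the recursion divides its index rather than shifting it — there is no previous-term chain for a summation factor to telescope.
- the characteristic-root method — the recursion divides its index rather than shifting it — outside the constant-shift family the root method covers.


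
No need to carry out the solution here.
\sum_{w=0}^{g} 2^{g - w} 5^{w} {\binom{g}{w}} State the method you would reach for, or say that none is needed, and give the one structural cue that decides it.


Verdict: the binomial theorem — the summand is term w of a binomial expansion in 5 and 2; the whole sum is a single power.


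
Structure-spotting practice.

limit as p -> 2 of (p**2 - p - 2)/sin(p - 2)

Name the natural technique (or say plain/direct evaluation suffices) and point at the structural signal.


Method: l'Hôpital's rule (0/0) — numerator and denominator both vanish at 2 — a genuine 0/0 form, which is exactly when l'Hôpital applies. Known elementary limits would finish this too — the rule just bypasses the case analysis.


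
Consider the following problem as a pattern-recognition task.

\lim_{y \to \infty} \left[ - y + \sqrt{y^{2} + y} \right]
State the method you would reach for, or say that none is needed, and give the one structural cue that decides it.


Method: conjugate multiplication — the ∞ − ∞ radical form is the exact trigger for the conjugate maneuver.


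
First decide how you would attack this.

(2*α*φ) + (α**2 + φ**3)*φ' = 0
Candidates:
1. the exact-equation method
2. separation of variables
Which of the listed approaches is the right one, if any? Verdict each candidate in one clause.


Best approach: the exact-equation method — equality of cross partials is the green light — assemble the potential function term by term.
- the exact-equation method: a fit — the right tool for this form.
- separation of variables: no algebra isolates the independent variable on one side and the unknown on the other.


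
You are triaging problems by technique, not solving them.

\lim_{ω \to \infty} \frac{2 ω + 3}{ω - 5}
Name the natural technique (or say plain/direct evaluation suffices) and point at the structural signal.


Method: dominant-term comparison — growth-rate triage: the leading powers of ω decide the limit, everything else is noise. Viewed as a single quotient this is an ∞/∞ form — an at-infinity application of l'Hôpital's rule would also resolve it; comparing leading growth reads the answer without differentiating.


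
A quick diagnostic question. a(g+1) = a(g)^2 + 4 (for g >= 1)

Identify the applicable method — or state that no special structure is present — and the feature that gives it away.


Technique: no special technique — the recurrence is nonlinear in the sequence values; study it directly, no linear machinery applies.


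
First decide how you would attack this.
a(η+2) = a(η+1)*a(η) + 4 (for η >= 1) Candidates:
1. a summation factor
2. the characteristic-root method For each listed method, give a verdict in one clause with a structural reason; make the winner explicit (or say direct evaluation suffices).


Method: no special technique — this one you iterate or analyze qualitatively: the nonlinearity defeats linear solution methods.
- a summation factor: no summation factor applies — the rule is not linear in the sequence values.
- the characteristic-root method — the recursion is nonlinear in the sequence values, so no linear-modes ansatz applies.
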